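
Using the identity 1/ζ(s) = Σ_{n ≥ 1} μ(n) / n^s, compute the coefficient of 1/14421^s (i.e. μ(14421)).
μ(14421) = 1

Factor n = 14421 = 3 · 11 · 19 · 23. μ(n) = 0 if any exponent ≥ 2 (not squarefree); otherwise μ(n) = (−1)^{ω(n)} where ω(n) is the number of distinct prime factors. Applying: μ(14421) = 1.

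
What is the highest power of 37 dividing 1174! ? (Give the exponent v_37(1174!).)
v_37(1174!) = 31

Legendre's formula: v_p(n!) = Σ_{k ≥ 1} ⌊n / p^k⌋. For p = 37, n = 1174, the terms are:
  ⌊1174/37^1⌋ = ⌊1174/37⌋ = 31
(the next term ⌊1174/37^2⌋ = 0, terminating the sum). Summing: v_37(1174!) = 31 = 31.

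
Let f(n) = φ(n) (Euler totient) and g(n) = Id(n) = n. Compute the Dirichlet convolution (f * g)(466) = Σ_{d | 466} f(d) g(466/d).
(φ * Id)(466) = 1395

Divisors of 466: [1, 2, 233, 466]. For each d | 466:
  d = 1: φ(1) · Id(466/1) = 1 · 466 = 466
  d = 2: φ(2) · Id(466/2) = 1 · 233 = 233
  d = 233: φ(233) · Id(466/233) = 232 · 2 = 464
  d = 466: φ(466) · Id(466/466) = 232 · 1 = 232
Summing: (φ * Id)(466) = 466 + 233 + 464 + 232 = 1395.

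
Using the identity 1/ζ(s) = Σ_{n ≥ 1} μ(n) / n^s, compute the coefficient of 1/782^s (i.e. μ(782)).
μ(782) = -1

Factor n = 782 = 2 · 17 · 23. μ(n) = 0 if any exponent ≥ 2 (not squarefree); otherwise μ(n) = (−1)^{ω(n)} where ω(n) is the number of distinct prime factors. Applying: μ(782) = -1.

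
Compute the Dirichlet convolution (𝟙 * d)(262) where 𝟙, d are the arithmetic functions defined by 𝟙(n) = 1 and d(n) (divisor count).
(𝟙 * d)(262) = 9

Divisors of 262: [1, 2, 131, 262]. For each d | 262:
  d = 1: 𝟙(1) · d(262/1) = 1 · 4 = 4
  d = 2: 𝟙(2) · d(262/2) = 1 · 2 = 2
  d = 131: 𝟙(131) · d(262/131) = 1 · 2 = 2
  d = 262: 𝟙(262) · d(262/262) = 1 · 1 = 1
Summing: (𝟙 * d)(262) = 4 + 2 + 2 + 1 = 9.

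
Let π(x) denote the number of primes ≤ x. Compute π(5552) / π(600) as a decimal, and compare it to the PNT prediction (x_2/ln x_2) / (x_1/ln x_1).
π(5552)/π(600) = 732/109 ≈ 6.7156;  PNT prediction ≈ 6.8654.

π(600) = 109 and π(5552) = 732, so π(5552)/π(600) ≈ 6.7156. The PNT-predicted ratio is (5552/ln(5552)) / (600/ln(600)) ≈ 6.8654. The two agree to within a few percent, as expected.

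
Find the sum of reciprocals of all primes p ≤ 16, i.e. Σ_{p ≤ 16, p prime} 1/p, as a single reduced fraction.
Σ 1/p = 40361/30030

π(16) = 6, so the primes ≤ 16 are [2, 3, 5, 7, 11, 13]. Summing 1/p over these primes: 40361/30030 ≈ 1.3440. Mertens estimate ln ln(16) + 0.2615 ≈ 1.2813.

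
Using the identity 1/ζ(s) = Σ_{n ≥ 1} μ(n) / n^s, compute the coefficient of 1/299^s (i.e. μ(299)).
μ(299) = 1

Factor n = 299 = 13 · 23. μ(n) = 0 if any exponent ≥ 2 (not squarefree); otherwise μ(n) = (−1)^{ω(n)} where ω(n) is the number of distinct prime factors. Applying: μ(299) = 1.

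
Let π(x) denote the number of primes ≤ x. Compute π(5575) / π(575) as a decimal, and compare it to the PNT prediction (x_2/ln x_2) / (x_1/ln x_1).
π(5575)/π(575) = 736/105 ≈ 7.0095;  PNT prediction ≈ 7.1423.

π(575) = 105 and π(5575) = 736, so π(5575)/π(575) ≈ 7.0095. The PNT-predicted ratio is (5575/ln(5575)) / (575/ln(575)) ≈ 7.1423. The two agree to within a few percent, as expected.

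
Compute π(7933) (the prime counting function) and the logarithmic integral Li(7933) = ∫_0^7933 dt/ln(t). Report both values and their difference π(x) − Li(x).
π(7933) = 1002;  Li(7933) ≈ 1018.96;  π(x) − Li(x) ≈ -16.96.

Direct count of primes ≤ 7933 gives π(7933) = 1002. Numerical evaluation of the logarithmic integral gives Li(7933) ≈ 1018.96. The difference π(x) − Li(x) ≈ -16.96 is typically negative for small/moderate x (Li(x) overestimates), though Littlewood's theorem shows this sign changes infinitely often.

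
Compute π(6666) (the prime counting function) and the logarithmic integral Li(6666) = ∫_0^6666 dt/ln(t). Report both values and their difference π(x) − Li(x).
π(6666) = 859;  Li(6666) ≈ 876.50;  π(x) − Li(x) ≈ -17.50.

Direct count of primes ≤ 6666 gives π(6666) = 859. Numerical evaluation of the logarithmic integral gives Li(6666) ≈ 876.50. The difference π(x) − Li(x) ≈ -17.50 is typically negative for small/moderate x (Li(x) overestimates), though Littlewood's theorem shows this sign changes infinitely often.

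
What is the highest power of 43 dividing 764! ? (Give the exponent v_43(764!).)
v_43(764!) = 17

Legendre's formula: v_p(n!) = Σ_{k ≥ 1} ⌊n / p^k⌋. For p = 43, n = 764, the terms are:
  ⌊764/43^1⌋ = ⌊764/43⌋ = 17
(the next term ⌊764/43^2⌋ = 0, terminating the sum). Summing: v_43(764!) = 17 = 17.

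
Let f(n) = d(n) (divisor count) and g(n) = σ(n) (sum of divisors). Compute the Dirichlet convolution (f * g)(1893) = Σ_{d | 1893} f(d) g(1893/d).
(d * σ)(1893) = 3804

Divisors of 1893: [1, 3, 631, 1893]. For each d | 1893:
  d = 1: d(1) · σ(1893/1) = 1 · 2528 = 2528
  d = 3: d(3) · σ(1893/3) = 2 · 632 = 1264
  d = 631: d(631) · σ(1893/631) = 2 · 4 = 8
  d = 1893: d(1893) · σ(1893/1893) = 4 · 1 = 4
Summing: (d * σ)(1893) = 2528 + 1264 + 8 + 4 = 3804.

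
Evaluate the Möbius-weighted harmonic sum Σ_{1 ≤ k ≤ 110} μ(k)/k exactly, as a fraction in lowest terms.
Σ μ(k)/k = -346111831248675463001253659043942735029097/13320714134183568389441721993907990936904630

Values of μ(k) for 1 ≤ k ≤ 110: μ(1) = 1, μ(2) = -1, μ(3) = -1, μ(5) = -1, μ(6) = 1, μ(7) = -1, μ(10) = 1, μ(11) = -1, μ(13) = -1, μ(14) = 1, μ(15) = 1, μ(17) = -1, μ(19) = -1, μ(21) = 1, μ(22) = 1, μ(23) = -1, μ(26) = 1, μ(29) = -1, μ(30) = -1, μ(31) = -1, μ(33) = 1, μ(34) = 1, μ(35) = 1, μ(37) = -1, μ(38) = 1, μ(39) = 1, μ(41) = -1, μ(42) = -1, μ(43) = -1, μ(46) = 1, μ(47) = -1, μ(51) = 1, μ(53) = -1, μ(55) = 1, μ(57) = 1, μ(58) = 1, μ(59) = -1, μ(61) = -1, μ(62) = 1, μ(65) = 1, μ(66) = -1, μ(67) = -1, μ(69) = 1, μ(70) = -1, μ(71) = -1, μ(73) = -1, μ(74) = 1, μ(77) = 1, μ(78) = -1, μ(79) = -1, μ(82) = 1, μ(83) = -1, μ(85) = 1, μ(86) = 1, μ(87) = 1, μ(89) = -1, μ(91) = 1, μ(93) = 1, μ(94) = 1, μ(95) = 1, μ(97) = -1, μ(101) = -1, μ(102) = -1, μ(103) = -1, μ(105) = -1, μ(106) = 1, μ(107) = -1, μ(109) = -1, μ(110) = -1, with μ = 0 on non-squarefree integers. Summing μ(k)/k for k where μ(k) ≠ 0 gives -346111831248675463001253659043942735029097/13320714134183568389441721993907990936904630 ≈ -0.0260. (PNT ⟺ this sum → 0 as n → ∞.)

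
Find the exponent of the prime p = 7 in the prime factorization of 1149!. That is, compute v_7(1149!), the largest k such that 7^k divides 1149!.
v_7(1149!) = 190

Legendre's formula: v_p(n!) = Σ_{k ≥ 1} ⌊n / p^k⌋. For p = 7, n = 1149, the terms are:
  ⌊1149/7^1⌋ = ⌊1149/7⌋ = 164
  ⌊1149/7^2⌋ = ⌊1149/49⌋ = 23
  ⌊1149/7^3⌋ = ⌊1149/343⌋ = 3
(the next term ⌊1149/7^4⌋ = 0, terminating the sum). Summing: v_7(1149!) = 164 + 23 + 3 = 190.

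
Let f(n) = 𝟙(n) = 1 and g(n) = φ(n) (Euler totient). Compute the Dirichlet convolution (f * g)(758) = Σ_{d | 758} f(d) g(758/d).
(𝟙 * φ)(758) = 758

Divisors of 758: [1, 2, 379, 758]. For each d | 758:
  d = 1: 𝟙(1) · φ(758/1) = 1 · 378 = 378
  d = 2: 𝟙(2) · φ(758/2) = 1 · 378 = 378
  d = 379: 𝟙(379) · φ(758/379) = 1 · 1 = 1
  d = 758: 𝟙(758) · φ(758/758) = 1 · 1 = 1
Summing: (𝟙 * φ)(758) = 378 + 378 + 1 + 1 = 758.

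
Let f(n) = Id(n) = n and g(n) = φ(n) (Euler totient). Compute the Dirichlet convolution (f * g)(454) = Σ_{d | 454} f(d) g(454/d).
(Id * φ)(454) = 1359

Divisors of 454: [1, 2, 227, 454]. For each d | 454:
  d = 1: Id(1) · φ(454/1) = 1 · 226 = 226
  d = 2: Id(2) · φ(454/2) = 2 · 226 = 452
  d = 227: Id(227) · φ(454/227) = 227 · 1 = 227
  d = 454: Id(454) · φ(454/454) = 454 · 1 = 454
Summing: (Id * φ)(454) = 226 + 452 + 227 + 454 = 1359.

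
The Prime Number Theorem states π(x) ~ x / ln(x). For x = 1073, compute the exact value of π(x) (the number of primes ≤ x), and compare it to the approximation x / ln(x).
π(1073) = 180;  x/ln(x) ≈ 153.76;  relative error ≈ 14.58%.

Directly count primes up to 1073: π(1073) = 180. The PNT approximation gives 1073/ln(1073) ≈ 1073/6.97821 ≈ 153.76. Relative error (π(x) − x/ln(x)) / π(x) ≈ 14.58%; the approximation is known to undercount slightly (Li(x) is a better estimate).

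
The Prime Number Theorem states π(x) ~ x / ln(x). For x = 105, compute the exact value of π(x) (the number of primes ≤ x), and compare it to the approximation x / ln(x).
π(105) = 27;  x/ln(x) ≈ 22.56;  relative error ≈ 16.44%.

Directly count primes up to 105: π(105) = 27. The PNT approximation gives 105/ln(105) ≈ 105/4.65396 ≈ 22.56. Relative error (π(x) − x/ln(x)) / π(x) ≈ 16.44%; the approximation is known to undercount slightly (Li(x) is a better estimate).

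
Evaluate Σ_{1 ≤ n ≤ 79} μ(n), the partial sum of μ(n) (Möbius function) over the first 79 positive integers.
Σ_{n ≤ 79} μ(n) = -4

Compute μ(n) for each 1 ≤ n ≤ 79: μ(1) = 1, μ(2) = -1, μ(3) = -1, μ(4) = 0, μ(5) = -1, μ(6) = 1, μ(7) = -1, μ(8) = 0, μ(9) = 0, μ(10) = 1, μ(11) = -1, μ(12) = 0, μ(13) = -1, μ(14) = 1, μ(15) = 1, μ(16) = 0, μ(17) = -1, μ(18) = 0, μ(19) = -1, μ(20) = 0, μ(21) = 1, μ(22) = 1, μ(23) = -1, μ(24) = 0, μ(25) = 0, μ(26) = 1, μ(27) = 0, μ(28) = 0, μ(29) = -1, μ(30) = -1, μ(31) = -1, μ(32) = 0, μ(33) = 1, μ(34) = 1, μ(35) = 1, μ(36) = 0, μ(37) = -1, μ(38) = 1, μ(39) = 1, μ(40) = 0, μ(41) = -1, μ(42) = -1, μ(43) = -1, μ(44) = 0, μ(45) = 0, μ(46) = 1, μ(47) = -1, μ(48) = 0, μ(49) = 0, μ(50) = 0, μ(51) = 1, μ(52) = 0, μ(53) = -1, μ(54) = 0, μ(55) = 1, μ(56) = 0, μ(57) = 1, μ(58) = 1, μ(59) = -1, μ(60) = 0, μ(61) = -1, μ(62) = 1, μ(63) = 0, μ(64) = 0, μ(65) = 1, μ(66) = -1, μ(67) = -1, μ(68) = 0, μ(69) = 1, μ(70) = -1, μ(71) = -1, μ(72) = 0, μ(73) = -1, μ(74) = 1, μ(75) = 0, μ(76) = 0, μ(77) = 1, μ(78) = -1, μ(79) = -1. Summing all 79 values: -4. (Mertens function M(x) = Σ_{n ≤ x} μ(n); on average M(x) should be small (PNT ⟺ M(x) = o(x)).)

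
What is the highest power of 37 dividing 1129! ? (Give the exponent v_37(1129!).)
v_37(1129!) = 30

Legendre's formula: v_p(n!) = Σ_{k ≥ 1} ⌊n / p^k⌋. For p = 37, n = 1129, the terms are:
  ⌊1129/37^1⌋ = ⌊1129/37⌋ = 30
(the next term ⌊1129/37^2⌋ = 0, terminating the sum). Summing: v_37(1129!) = 30 = 30.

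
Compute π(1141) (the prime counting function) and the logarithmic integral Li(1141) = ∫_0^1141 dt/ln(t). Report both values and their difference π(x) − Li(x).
π(1141) = 189;  Li(1141) ≈ 197.82;  π(x) − Li(x) ≈ -8.82.

Direct count of primes ≤ 1141 gives π(1141) = 189. Numerical evaluation of the logarithmic integral gives Li(1141) ≈ 197.82. The difference π(x) − Li(x) ≈ -8.82 is typically negative for small/moderate x (Li(x) overestimates), though Littlewood's theorem shows this sign changes infinitely often.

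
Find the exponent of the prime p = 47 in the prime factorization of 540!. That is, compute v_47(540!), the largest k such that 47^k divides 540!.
v_47(540!) = 11

Legendre's formula: v_p(n!) = Σ_{k ≥ 1} ⌊n / p^k⌋. For p = 47, n = 540, the terms are:
  ⌊540/47^1⌋ = ⌊540/47⌋ = 11
(the next term ⌊540/47^2⌋ = 0, terminating the sum). Summing: v_47(540!) = 11 = 11.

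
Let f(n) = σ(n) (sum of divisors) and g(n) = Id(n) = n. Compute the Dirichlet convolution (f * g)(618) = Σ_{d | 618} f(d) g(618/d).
(σ * Id)(618) = 7245

Divisors of 618: [1, 2, 3, 6, 103, 206, 309, 618]. For each d | 618:
  d = 1: σ(1) · Id(618/1) = 1 · 618 = 618
  d = 2: σ(2) · Id(618/2) = 3 · 309 = 927
  d = 3: σ(3) · Id(618/3) = 4 · 206 = 824
  d = 6: σ(6) · Id(618/6) = 12 · 103 = 1236
  d = 103: σ(103) · Id(618/103) = 104 · 6 = 624
  d = 206: σ(206) · Id(618/206) = 312 · 3 = 936
  d = 309: σ(309) · Id(618/309) = 416 · 2 = 832
  d = 618: σ(618) · Id(618/618) = 1248 · 1 = 1248
Summing: (σ * Id)(618) = 618 + 927 + 824 + 1236 + 624 + 936 + 832 + 1248 = 7245.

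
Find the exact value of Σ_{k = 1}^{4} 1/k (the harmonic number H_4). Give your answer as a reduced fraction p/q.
H_4 = 25/12

Direct summation: H_4 = 1 + 1/2 + ... + 1/4. The least common denominator is lcm(1, ..., 4) = 12; over this denominator the numerator is 12 + 6 + 4 + 3 = 25, so H_4 = 25/12 (already in lowest terms) ≈ 2.08333. (The PNT-adjacent estimate ln(4) + γ ≈ 1.96351 matches within O(1/n).)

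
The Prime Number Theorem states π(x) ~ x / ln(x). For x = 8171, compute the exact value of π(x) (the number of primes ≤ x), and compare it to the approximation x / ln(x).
π(8171) = 1026;  x/ln(x) ≈ 907.05;  relative error ≈ 11.59%.

Directly count primes up to 8171: π(8171) = 1026. The PNT approximation gives 8171/ln(8171) ≈ 8171/9.00835 ≈ 907.05. Relative error (π(x) − x/ln(x)) / π(x) ≈ 11.59%; the approximation is known to undercount slightly (Li(x) is a better estimate).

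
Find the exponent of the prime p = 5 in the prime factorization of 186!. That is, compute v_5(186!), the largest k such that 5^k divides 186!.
v_5(186!) = 45

Legendre's formula: v_p(n!) = Σ_{k ≥ 1} ⌊n / p^k⌋. For p = 5, n = 186, the terms are:
  ⌊186/5^1⌋ = ⌊186/5⌋ = 37
  ⌊186/5^2⌋ = ⌊186/25⌋ = 7
  ⌊186/5^3⌋ = ⌊186/125⌋ = 1
(the next term ⌊186/5^4⌋ = 0, terminating the sum). Summing: v_5(186!) = 37 + 7 + 1 = 45.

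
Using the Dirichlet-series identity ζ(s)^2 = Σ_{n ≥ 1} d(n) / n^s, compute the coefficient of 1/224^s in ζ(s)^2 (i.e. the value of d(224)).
d(224) = 12

ζ(s)^2 = (Σ 1/m^s)(Σ 1/k^s). The coefficient of 1/n^s in the product is the number of ordered pairs (m, k) with mk = n, which equals d(n). For n = 224, divisors are [1, 2, 4, 7, 8, 14, 16, 28, 32, 56, 112, 224], so d(224) = 12.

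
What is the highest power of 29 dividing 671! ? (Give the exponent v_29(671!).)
v_29(671!) = 23

Legendre's formula: v_p(n!) = Σ_{k ≥ 1} ⌊n / p^k⌋. For p = 29, n = 671, the terms are:
  ⌊671/29^1⌋ = ⌊671/29⌋ = 23
(the next term ⌊671/29^2⌋ = 0, terminating the sum). Summing: v_29(671!) = 23 = 23.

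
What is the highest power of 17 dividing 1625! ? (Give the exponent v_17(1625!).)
v_17(1625!) = 100

Legendre's formula: v_p(n!) = Σ_{k ≥ 1} ⌊n / p^k⌋. For p = 17, n = 1625, the terms are:
  ⌊1625/17^1⌋ = ⌊1625/17⌋ = 95
  ⌊1625/17^2⌋ = ⌊1625/289⌋ = 5
(the next term ⌊1625/17^3⌋ = 0, terminating the sum). Summing: v_17(1625!) = 95 + 5 = 100.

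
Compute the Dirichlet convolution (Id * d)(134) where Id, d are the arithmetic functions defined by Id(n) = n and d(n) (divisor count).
(Id * d)(134) = 276

Divisors of 134: [1, 2, 67, 134]. For each d | 134:
  d = 1: Id(1) · d(134/1) = 1 · 4 = 4
  d = 2: Id(2) · d(134/2) = 2 · 2 = 4
  d = 67: Id(67) · d(134/67) = 67 · 2 = 134
  d = 134: Id(134) · d(134/134) = 134 · 1 = 134
Summing: (Id * d)(134) = 4 + 4 + 134 + 134 = 276.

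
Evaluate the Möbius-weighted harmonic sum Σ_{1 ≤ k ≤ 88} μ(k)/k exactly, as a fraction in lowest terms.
Σ μ(k)/k = 2609341595728673683821147444809/267064515689275851355624017992790

Values of μ(k) for 1 ≤ k ≤ 88: μ(1) = 1, μ(2) = -1, μ(3) = -1, μ(5) = -1, μ(6) = 1, μ(7) = -1, μ(10) = 1, μ(11) = -1, μ(13) = -1, μ(14) = 1, μ(15) = 1, μ(17) = -1, μ(19) = -1, μ(21) = 1, μ(22) = 1, μ(23) = -1, μ(26) = 1, μ(29) = -1, μ(30) = -1, μ(31) = -1, μ(33) = 1, μ(34) = 1, μ(35) = 1, μ(37) = -1, μ(38) = 1, μ(39) = 1, μ(41) = -1, μ(42) = -1, μ(43) = -1, μ(46) = 1, μ(47) = -1, μ(51) = 1, μ(53) = -1, μ(55) = 1, μ(57) = 1, μ(58) = 1, μ(59) = -1, μ(61) = -1, μ(62) = 1, μ(65) = 1, μ(66) = -1, μ(67) = -1, μ(69) = 1, μ(70) = -1, μ(71) = -1, μ(73) = -1, μ(74) = 1, μ(77) = 1, μ(78) = -1, μ(79) = -1, μ(82) = 1, μ(83) = -1, μ(85) = 1, μ(86) = 1, μ(87) = 1, with μ = 0 on non-squarefree integers. Summing μ(k)/k for k where μ(k) ≠ 0 gives 2609341595728673683821147444809/267064515689275851355624017992790 ≈ 0.0098. (PNT ⟺ this sum → 0 as n → ∞.)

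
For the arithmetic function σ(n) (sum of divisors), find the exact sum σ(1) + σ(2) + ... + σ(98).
Σ_{n ≤ 98} σ(n) = 7926

Compute σ(n) for each 1 ≤ n ≤ 98: σ(1) = 1, σ(2) = 3, σ(3) = 4, σ(4) = 7, σ(5) = 6, σ(6) = 12, σ(7) = 8, σ(8) = 15, σ(9) = 13, σ(10) = 18, σ(11) = 12, σ(12) = 28, σ(13) = 14, σ(14) = 24, σ(15) = 24, σ(16) = 31, σ(17) = 18, σ(18) = 39, σ(19) = 20, σ(20) = 42, σ(21) = 32, σ(22) = 36, σ(23) = 24, σ(24) = 60, σ(25) = 31, σ(26) = 42, σ(27) = 40, σ(28) = 56, σ(29) = 30, σ(30) = 72, σ(31) = 32, σ(32) = 63, σ(33) = 48, σ(34) = 54, σ(35) = 48, σ(36) = 91, σ(37) = 38, σ(38) = 60, σ(39) = 56, σ(40) = 90, σ(41) = 42, σ(42) = 96, σ(43) = 44, σ(44) = 84, σ(45) = 78, σ(46) = 72, σ(47) = 48, σ(48) = 124, σ(49) = 57, σ(50) = 93, σ(51) = 72, σ(52) = 98, σ(53) = 54, σ(54) = 120, σ(55) = 72, σ(56) = 120, σ(57) = 80, σ(58) = 90, σ(59) = 60, σ(60) = 168, σ(61) = 62, σ(62) = 96, σ(63) = 104, σ(64) = 127, σ(65) = 84, σ(66) = 144, σ(67) = 68, σ(68) = 126, σ(69) = 96, σ(70) = 144, σ(71) = 72, σ(72) = 195, σ(73) = 74, σ(74) = 114, σ(75) = 124, σ(76) = 140, σ(77) = 96, σ(78) = 168, σ(79) = 80, σ(80) = 186, σ(81) = 121, σ(82) = 126, σ(83) = 84, σ(84) = 224, σ(85) = 108, σ(86) = 132, σ(87) = 120, σ(88) = 180, σ(89) = 90, σ(90) = 234, σ(91) = 112, σ(92) = 168, σ(93) = 128, σ(94) = 144, σ(95) = 120, σ(96) = 252, σ(97) = 98, σ(98) = 171. Summing all 98 values: 7926. (Average order: Σ_{n ≤ x} σ(n) ~ (π²/12) x². For x = 98, (π²/12)·98² ≈ 7898.97.)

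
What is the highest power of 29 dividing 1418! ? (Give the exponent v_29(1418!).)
v_29(1418!) = 49

Legendre's formula: v_p(n!) = Σ_{k ≥ 1} ⌊n / p^k⌋. For p = 29, n = 1418, the terms are:
  ⌊1418/29^1⌋ = ⌊1418/29⌋ = 48
  ⌊1418/29^2⌋ = ⌊1418/841⌋ = 1
(the next term ⌊1418/29^3⌋ = 0, terminating the sum). Summing: v_29(1418!) = 48 + 1 = 49.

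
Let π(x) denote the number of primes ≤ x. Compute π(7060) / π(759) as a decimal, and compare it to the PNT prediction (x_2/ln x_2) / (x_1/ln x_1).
π(7060)/π(759) = 907/134 ≈ 6.7687;  PNT prediction ≈ 6.9609.

π(759) = 134 and π(7060) = 907, so π(7060)/π(759) ≈ 6.7687. The PNT-predicted ratio is (7060/ln(7060)) / (759/ln(759)) ≈ 6.9609. The two agree to within a few percent, as expected.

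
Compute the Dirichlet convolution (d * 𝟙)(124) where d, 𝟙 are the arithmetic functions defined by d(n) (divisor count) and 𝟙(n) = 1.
(d * 𝟙)(124) = 18

Divisors of 124: [1, 2, 4, 31, 62, 124]. For each d | 124:
  d = 1: d(1) · 𝟙(124/1) = 1 · 1 = 1
  d = 2: d(2) · 𝟙(124/2) = 2 · 1 = 2
  d = 4: d(4) · 𝟙(124/4) = 3 · 1 = 3
  d = 31: d(31) · 𝟙(124/31) = 2 · 1 = 2
  d = 62: d(62) · 𝟙(124/62) = 4 · 1 = 4
  d = 124: d(124) · 𝟙(124/124) = 6 · 1 = 6
Summing: (d * 𝟙)(124) = 1 + 2 + 3 + 2 + 4 + 6 = 18.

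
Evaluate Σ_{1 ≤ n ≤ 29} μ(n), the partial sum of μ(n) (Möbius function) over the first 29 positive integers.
Σ_{n ≤ 29} μ(n) = -2

Compute μ(n) for each 1 ≤ n ≤ 29: μ(1) = 1, μ(2) = -1, μ(3) = -1, μ(4) = 0, μ(5) = -1, μ(6) = 1, μ(7) = -1, μ(8) = 0, μ(9) = 0, μ(10) = 1, μ(11) = -1, μ(12) = 0, μ(13) = -1, μ(14) = 1, μ(15) = 1, μ(16) = 0, μ(17) = -1, μ(18) = 0, μ(19) = -1, μ(20) = 0, μ(21) = 1, μ(22) = 1, μ(23) = -1, μ(24) = 0, μ(25) = 0, μ(26) = 1, μ(27) = 0, μ(28) = 0, μ(29) = -1. Summing all 29 values: -2. (Mertens function M(x) = Σ_{n ≤ x} μ(n); on average M(x) should be small (PNT ⟺ M(x) = o(x)).)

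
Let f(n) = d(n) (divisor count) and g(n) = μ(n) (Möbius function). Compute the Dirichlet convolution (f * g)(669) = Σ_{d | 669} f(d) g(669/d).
(d * μ)(669) = 1

Divisors of 669: [1, 3, 223, 669]. For each d | 669:
  d = 1: d(1) · μ(669/1) = 1 · 1 = 1
  d = 3: d(3) · μ(669/3) = 2 · -1 = -2
  d = 223: d(223) · μ(669/223) = 2 · -1 = -2
  d = 669: d(669) · μ(669/669) = 4 · 1 = 4
Summing: (d * μ)(669) = 1 + -2 + -2 + 4 = 1.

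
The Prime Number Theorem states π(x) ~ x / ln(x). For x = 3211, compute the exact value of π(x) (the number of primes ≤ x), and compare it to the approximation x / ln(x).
π(3211) = 454;  x/ln(x) ≈ 397.68;  relative error ≈ 12.41%.

Directly count primes up to 3211: π(3211) = 454. The PNT approximation gives 3211/ln(3211) ≈ 3211/8.07434 ≈ 397.68. Relative error (π(x) − x/ln(x)) / π(x) ≈ 12.41%; the approximation is known to undercount slightly (Li(x) is a better estimate).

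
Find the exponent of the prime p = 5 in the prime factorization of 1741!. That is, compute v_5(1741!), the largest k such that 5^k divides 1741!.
v_5(1741!) = 432

Legendre's formula: v_p(n!) = Σ_{k ≥ 1} ⌊n / p^k⌋. For p = 5, n = 1741, the terms are:
  ⌊1741/5^1⌋ = ⌊1741/5⌋ = 348
  ⌊1741/5^2⌋ = ⌊1741/25⌋ = 69
  ⌊1741/5^3⌋ = ⌊1741/125⌋ = 13
  ⌊1741/5^4⌋ = ⌊1741/625⌋ = 2
(the next term ⌊1741/5^5⌋ = 0, terminating the sum). Summing: v_5(1741!) = 348 + 69 + 13 + 2 = 432.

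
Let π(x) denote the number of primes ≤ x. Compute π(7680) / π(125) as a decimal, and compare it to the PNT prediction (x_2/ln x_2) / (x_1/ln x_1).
π(7680)/π(125) = 973/30 ≈ 32.4333;  PNT prediction ≈ 33.1589.

π(125) = 30 and π(7680) = 973, so π(7680)/π(125) ≈ 32.4333. The PNT-predicted ratio is (7680/ln(7680)) / (125/ln(125)) ≈ 33.1589. The two agree to within a few percent, as expected.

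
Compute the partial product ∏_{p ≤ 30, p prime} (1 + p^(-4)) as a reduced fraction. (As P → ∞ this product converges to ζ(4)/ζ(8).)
∏ = 408418518091992985088034449701042208/378893302350878356551852293056730625

The primes p ≤ 30 are [2, 3, 5, 7, 11, 13, 17, 19, 23, 29]. For each, (1 + 1/p^4) = (p^4 + 1)/p^4. Multiplying these fractions over p ∈ [2, 3, 5, 7, 11, 13, 17, 19, 23, 29] gives 408418518091992985088034449701042208/378893302350878356551852293056730625. (In the limit P → ∞ this tends to ζ(4)/ζ(8).)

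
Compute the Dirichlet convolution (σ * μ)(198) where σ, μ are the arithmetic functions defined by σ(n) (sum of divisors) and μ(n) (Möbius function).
(σ * μ)(198) = 198

Divisors of 198: [1, 2, 3, 6, 9, 11, 18, 22, 33, 66, 99, 198]. For each d | 198:
  d = 1: σ(1) · μ(198/1) = 1 · 0 = 0
  d = 2: σ(2) · μ(198/2) = 3 · 0 = 0
  d = 3: σ(3) · μ(198/3) = 4 · -1 = -4
  d = 6: σ(6) · μ(198/6) = 12 · 1 = 12
  d = 9: σ(9) · μ(198/9) = 13 · 1 = 13
  d = 11: σ(11) · μ(198/11) = 12 · 0 = 0
  d = 18: σ(18) · μ(198/18) = 39 · -1 = -39
  d = 22: σ(22) · μ(198/22) = 36 · 0 = 0
  d = 33: σ(33) · μ(198/33) = 48 · 1 = 48
  d = 66: σ(66) · μ(198/66) = 144 · -1 = -144
  d = 99: σ(99) · μ(198/99) = 156 · -1 = -156
  d = 198: σ(198) · μ(198/198) = 468 · 1 = 468
Summing: (σ * μ)(198) = 0 + 0 + -4 + 12 + 13 + 0 + -39 + 0 + 48 + -144 + -156 + 468 = 198.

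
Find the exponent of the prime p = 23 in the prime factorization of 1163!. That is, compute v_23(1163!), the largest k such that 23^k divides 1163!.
v_23(1163!) = 52

Legendre's formula: v_p(n!) = Σ_{k ≥ 1} ⌊n / p^k⌋. For p = 23, n = 1163, the terms are:
  ⌊1163/23^1⌋ = ⌊1163/23⌋ = 50
  ⌊1163/23^2⌋ = ⌊1163/529⌋ = 2
(the next term ⌊1163/23^3⌋ = 0, terminating the sum). Summing: v_23(1163!) = 50 + 2 = 52.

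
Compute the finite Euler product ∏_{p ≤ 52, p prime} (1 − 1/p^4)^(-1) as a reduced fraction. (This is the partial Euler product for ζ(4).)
∏ = 65572203587643632473857746546522240898588901/60584710506150227098341885345792000000000000

The primes p ≤ 52 are [2, 3, 5, 7, 11, 13, 17, 19, 23, 29, 31, 37, 41, 43, 47]. For each prime, (1 − 1/p^4)^(-1) = p^4 / (p^4 − 1). The product is (1 − 1/2^4)^(-1), (1 − 1/3^4)^(-1), (1 − 1/5^4)^(-1), (1 − 1/7^4)^(-1), (1 − 1/11^4)^(-1), (1 − 1/13^4)^(-1), (1 − 1/17^4)^(-1), (1 − 1/19^4)^(-1), (1 − 1/23^4)^(-1), (1 − 1/29^4)^(-1), (1 − 1/31^4)^(-1), (1 − 1/37^4)^(-1), (1 − 1/41^4)^(-1), (1 − 1/43^4)^(-1), (1 − 1/47^4)^(-1) = ∏ p^4 / (p^4 − 1) = 65572203587643632473857746546522240898588901/60584710506150227098341885345792000000000000.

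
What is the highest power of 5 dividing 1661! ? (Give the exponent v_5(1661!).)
v_5(1661!) = 413

Legendre's formula: v_p(n!) = Σ_{k ≥ 1} ⌊n / p^k⌋. For p = 5, n = 1661, the terms are:
  ⌊1661/5^1⌋ = ⌊1661/5⌋ = 332
  ⌊1661/5^2⌋ = ⌊1661/25⌋ = 66
  ⌊1661/5^3⌋ = ⌊1661/125⌋ = 13
  ⌊1661/5^4⌋ = ⌊1661/625⌋ = 2
(the next term ⌊1661/5^5⌋ = 0, terminating the sum). Summing: v_5(1661!) = 332 + 66 + 13 + 2 = 413.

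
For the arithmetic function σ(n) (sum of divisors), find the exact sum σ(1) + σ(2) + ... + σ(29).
Σ_{n ≤ 29} σ(n) = 690

Compute σ(n) for each 1 ≤ n ≤ 29: σ(1) = 1, σ(2) = 3, σ(3) = 4, σ(4) = 7, σ(5) = 6, σ(6) = 12, σ(7) = 8, σ(8) = 15, σ(9) = 13, σ(10) = 18, σ(11) = 12, σ(12) = 28, σ(13) = 14, σ(14) = 24, σ(15) = 24, σ(16) = 31, σ(17) = 18, σ(18) = 39, σ(19) = 20, σ(20) = 42, σ(21) = 32, σ(22) = 36, σ(23) = 24, σ(24) = 60, σ(25) = 31, σ(26) = 42, σ(27) = 40, σ(28) = 56, σ(29) = 30. Summing all 29 values: 690. (Average order: Σ_{n ≤ x} σ(n) ~ (π²/12) x². For x = 29, (π²/12)·29² ≈ 691.69.)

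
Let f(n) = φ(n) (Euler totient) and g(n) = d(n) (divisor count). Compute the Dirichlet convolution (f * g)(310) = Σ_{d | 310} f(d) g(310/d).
(φ * d)(310) = 576

Divisors of 310: [1, 2, 5, 10, 31, 62, 155, 310]. For each d | 310:
  d = 1: φ(1) · d(310/1) = 1 · 8 = 8
  d = 2: φ(2) · d(310/2) = 1 · 4 = 4
  d = 5: φ(5) · d(310/5) = 4 · 4 = 16
  d = 10: φ(10) · d(310/10) = 4 · 2 = 8
  d = 31: φ(31) · d(310/31) = 30 · 4 = 120
  d = 62: φ(62) · d(310/62) = 30 · 2 = 60
  d = 155: φ(155) · d(310/155) = 120 · 2 = 240
  d = 310: φ(310) · d(310/310) = 120 · 1 = 120
Summing: (φ * d)(310) = 8 + 4 + 16 + 8 + 120 + 60 + 240 + 120 = 576.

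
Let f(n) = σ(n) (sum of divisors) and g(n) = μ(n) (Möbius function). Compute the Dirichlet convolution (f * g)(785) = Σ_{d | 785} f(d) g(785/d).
(σ * μ)(785) = 785

Divisors of 785: [1, 5, 157, 785]. For each d | 785:
  d = 1: σ(1) · μ(785/1) = 1 · 1 = 1
  d = 5: σ(5) · μ(785/5) = 6 · -1 = -6
  d = 157: σ(157) · μ(785/157) = 158 · -1 = -158
  d = 785: σ(785) · μ(785/785) = 948 · 1 = 948
Summing: (σ * μ)(785) = 1 + -6 + -158 + 948 = 785.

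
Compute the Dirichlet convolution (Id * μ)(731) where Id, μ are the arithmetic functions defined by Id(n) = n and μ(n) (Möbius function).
(Id * μ)(731) = 672

Divisors of 731: [1, 17, 43, 731]. For each d | 731:
  d = 1: Id(1) · μ(731/1) = 1 · 1 = 1
  d = 17: Id(17) · μ(731/17) = 17 · -1 = -17
  d = 43: Id(43) · μ(731/43) = 43 · -1 = -43
  d = 731: Id(731) · μ(731/731) = 731 · 1 = 731
Summing: (Id * μ)(731) = 1 + -17 + -43 + 731 = 672.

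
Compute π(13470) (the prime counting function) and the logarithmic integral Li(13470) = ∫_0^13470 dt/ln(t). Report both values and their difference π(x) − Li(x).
π(13470) = 1597;  Li(13470) ≈ 1616.63;  π(x) − Li(x) ≈ -19.63.

Direct count of primes ≤ 13470 gives π(13470) = 1597. Numerical evaluation of the logarithmic integral gives Li(13470) ≈ 1616.63. The difference π(x) − Li(x) ≈ -19.63 is typically negative for small/moderate x (Li(x) overestimates), though Littlewood's theorem shows this sign changes infinitely often.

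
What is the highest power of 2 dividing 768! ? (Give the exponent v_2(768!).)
v_2(768!) = 766

Legendre's formula: v_p(n!) = Σ_{k ≥ 1} ⌊n / p^k⌋. For p = 2, n = 768, the terms are:
  ⌊768/2^1⌋ = ⌊768/2⌋ = 384
  ⌊768/2^2⌋ = ⌊768/4⌋ = 192
  ⌊768/2^3⌋ = ⌊768/8⌋ = 96
  ⌊768/2^4⌋ = ⌊768/16⌋ = 48
  ⌊768/2^5⌋ = ⌊768/32⌋ = 24
  ⌊768/2^6⌋ = ⌊768/64⌋ = 12
  ⌊768/2^7⌋ = ⌊768/128⌋ = 6
  ⌊768/2^8⌋ = ⌊768/256⌋ = 3
  ⌊768/2^9⌋ = ⌊768/512⌋ = 1
(the next term ⌊768/2^10⌋ = 0, terminating the sum). Summing: v_2(768!) = 384 + 192 + 96 + 48 + 24 + 12 + 6 + 3 + 1 = 766.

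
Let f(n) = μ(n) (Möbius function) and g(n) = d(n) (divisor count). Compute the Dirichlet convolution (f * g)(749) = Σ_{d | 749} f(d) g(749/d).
(μ * d)(749) = 1

Divisors of 749: [1, 7, 107, 749]. For each d | 749:
  d = 1: μ(1) · d(749/1) = 1 · 4 = 4
  d = 7: μ(7) · d(749/7) = -1 · 2 = -2
  d = 107: μ(107) · d(749/107) = -1 · 2 = -2
  d = 749: μ(749) · d(749/749) = 1 · 1 = 1
Summing: (μ * d)(749) = 4 + -2 + -2 + 1 = 1.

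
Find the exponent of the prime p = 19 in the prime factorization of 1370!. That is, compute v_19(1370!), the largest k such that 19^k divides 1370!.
v_19(1370!) = 75

Legendre's formula: v_p(n!) = Σ_{k ≥ 1} ⌊n / p^k⌋. For p = 19, n = 1370, the terms are:
  ⌊1370/19^1⌋ = ⌊1370/19⌋ = 72
  ⌊1370/19^2⌋ = ⌊1370/361⌋ = 3
(the next term ⌊1370/19^3⌋ = 0, terminating the sum). Summing: v_19(1370!) = 72 + 3 = 75.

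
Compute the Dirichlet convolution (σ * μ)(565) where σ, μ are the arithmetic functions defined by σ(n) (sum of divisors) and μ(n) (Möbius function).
(σ * μ)(565) = 565

Divisors of 565: [1, 5, 113, 565]. For each d | 565:
  d = 1: σ(1) · μ(565/1) = 1 · 1 = 1
  d = 5: σ(5) · μ(565/5) = 6 · -1 = -6
  d = 113: σ(113) · μ(565/113) = 114 · -1 = -114
  d = 565: σ(565) · μ(565/565) = 684 · 1 = 684
Summing: (σ * μ)(565) = 1 + -6 + -114 + 684 = 565.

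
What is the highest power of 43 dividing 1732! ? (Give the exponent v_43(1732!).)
v_43(1732!) = 40

Legendre's formula: v_p(n!) = Σ_{k ≥ 1} ⌊n / p^k⌋. For p = 43, n = 1732, the terms are:
  ⌊1732/43^1⌋ = ⌊1732/43⌋ = 40
(the next term ⌊1732/43^2⌋ = 0, terminating the sum). Summing: v_43(1732!) = 40 = 40.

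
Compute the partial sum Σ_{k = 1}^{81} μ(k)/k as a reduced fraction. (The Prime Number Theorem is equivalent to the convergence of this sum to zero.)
Σ μ(k)/k = -5419230422019661121772083237/214509651156044860526605636942

Values of μ(k) for 1 ≤ k ≤ 81: μ(1) = 1, μ(2) = -1, μ(3) = -1, μ(5) = -1, μ(6) = 1, μ(7) = -1, μ(10) = 1, μ(11) = -1, μ(13) = -1, μ(14) = 1, μ(15) = 1, μ(17) = -1, μ(19) = -1, μ(21) = 1, μ(22) = 1, μ(23) = -1, μ(26) = 1, μ(29) = -1, μ(30) = -1, μ(31) = -1, μ(33) = 1, μ(34) = 1, μ(35) = 1, μ(37) = -1, μ(38) = 1, μ(39) = 1, μ(41) = -1, μ(42) = -1, μ(43) = -1, μ(46) = 1, μ(47) = -1, μ(51) = 1, μ(53) = -1, μ(55) = 1, μ(57) = 1, μ(58) = 1, μ(59) = -1, μ(61) = -1, μ(62) = 1, μ(65) = 1, μ(66) = -1, μ(67) = -1, μ(69) = 1, μ(70) = -1, μ(71) = -1, μ(73) = -1, μ(74) = 1, μ(77) = 1, μ(78) = -1, μ(79) = -1, with μ = 0 on non-squarefree integers. Summing μ(k)/k for k where μ(k) ≠ 0 gives -5419230422019661121772083237/214509651156044860526605636942 ≈ -0.0253. (PNT ⟺ this sum → 0 as n → ∞.)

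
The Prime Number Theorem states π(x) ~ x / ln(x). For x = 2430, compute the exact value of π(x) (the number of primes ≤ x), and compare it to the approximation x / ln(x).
π(2430) = 360;  x/ln(x) ≈ 311.71;  relative error ≈ 13.41%.

Directly count primes up to 2430: π(2430) = 360. The PNT approximation gives 2430/ln(2430) ≈ 2430/7.79565 ≈ 311.71. Relative error (π(x) − x/ln(x)) / π(x) ≈ 13.41%; the approximation is known to undercount slightly (Li(x) is a better estimate).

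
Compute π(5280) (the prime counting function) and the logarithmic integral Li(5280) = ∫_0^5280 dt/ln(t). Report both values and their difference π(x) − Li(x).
π(5280) = 700;  Li(5280) ≈ 717.05;  π(x) − Li(x) ≈ -17.05.

Direct count of primes ≤ 5280 gives π(5280) = 700. Numerical evaluation of the logarithmic integral gives Li(5280) ≈ 717.05. The difference π(x) − Li(x) ≈ -17.05 is typically negative for small/moderate x (Li(x) overestimates), though Littlewood's theorem shows this sign changes infinitely often.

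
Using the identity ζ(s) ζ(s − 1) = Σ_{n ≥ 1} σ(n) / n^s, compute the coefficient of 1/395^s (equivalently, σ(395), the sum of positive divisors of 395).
σ(395) = 480

In the product (Σ m^0/m^s)(Σ k / k^s) = Σ (Σ_{d | n} d) / n^s, the coefficient of 1/n^s is σ(n) = Σ_{d | n} d. For n = 395, divisors are [1, 5, 79, 395]; summing: σ(395) = 480.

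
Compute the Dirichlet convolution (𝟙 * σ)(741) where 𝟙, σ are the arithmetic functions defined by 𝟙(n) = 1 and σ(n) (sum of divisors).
(𝟙 * σ)(741) = 1575

Divisors of 741: [1, 3, 13, 19, 39, 57, 247, 741]. For each d | 741:
  d = 1: 𝟙(1) · σ(741/1) = 1 · 1120 = 1120
  d = 3: 𝟙(3) · σ(741/3) = 1 · 280 = 280
  d = 13: 𝟙(13) · σ(741/13) = 1 · 80 = 80
  d = 19: 𝟙(19) · σ(741/19) = 1 · 56 = 56
  d = 39: 𝟙(39) · σ(741/39) = 1 · 20 = 20
  d = 57: 𝟙(57) · σ(741/57) = 1 · 14 = 14
  d = 247: 𝟙(247) · σ(741/247) = 1 · 4 = 4
  d = 741: 𝟙(741) · σ(741/741) = 1 · 1 = 1
Summing: (𝟙 * σ)(741) = 1120 + 280 + 80 + 56 + 20 + 14 + 4 + 1 = 1575.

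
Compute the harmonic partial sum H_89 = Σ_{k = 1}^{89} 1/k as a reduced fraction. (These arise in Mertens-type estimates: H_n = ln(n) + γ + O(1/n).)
H_89 = 3645196481713595484337076792241271893701/718766754945489455304472257065075294400

Direct summation: H_89 = 1 + 1/2 + ... + 1/89. The least common denominator is lcm(1, ..., 89) = 718766754945489455304472257065075294400; over this denominator the numerator is 718766754945489455304472257065075294400 + 359383377472744727652236128532537647200 + 239588918315163151768157419021691764800 + 179691688736372363826118064266268823600 + 143753350989097891060894451413015058880 + 119794459157581575884078709510845882400 + 102680964992212779329210322437867899200 + 89845844368186181913059032133134411800 + 79862972771721050589385806340563921600 + 71876675494548945530447225706507529440 + 65342432267771768664042932460461390400 + 59897229578790787942039354755422941200 + 55289750380422265792651712081928868800 + 51340482496106389664605161218933949600 + 47917783663032630353631483804338352960 + 44922922184093090956529516066567205900 + 42280397349734673841439544533239723200 + 39931486385860525294692903170281960800 + 37829829207657339752866960898161857600 + 35938337747274472765223612853253764720 + 34226988330737593109736774145955966400 + 32671216133885884332021466230230695200 + 31250728475890845882803141611525012800 + 29948614789395393971019677377711470600 + 28750670197819578212178890282603011776 + 27644875190211132896325856040964434400 + 26620990923907016863128602113521307200 + 25670241248053194832302580609466974800 + 24785060515361705355326629553968113600 + 23958891831516315176815741902169176480 + 23186024353080305009821685711776622400 + 22461461092046545478264758033283602950 + 21780810755923922888014310820153796800 + 21140198674867336920719772266619861600 + 20536192998442555865842064487573579840 + 19965743192930262647346451585140980400 + 19426128512040255548769520461218251200 + 18914914603828669876433480449080928800 + 18429916793474088597550570693976289600 + 17969168873637236382611806426626882360 + 17530896462085108665962737977196958400 + 17113494165368796554868387072977983200 + 16715505928964871053592378071280820800 + 16335608066942942166010733115115347600 + 15972594554344210117877161268112784320 + 15625364237945422941401570805762506400 + 15292909679691265006478133129044155200 + 14974307394697696985509838688855735300 + 14668709284601825618458617491123985600 + 14375335098909789106089445141301505888 + 14093465783244891280479848177746574400 + 13822437595105566448162928020482217200 + 13561636885763951986876835038963684800 + 13310495461953508431564301056760653600 + 13068486453554353732808586492092278080 + 12835120624026597416151290304733487400 + 12609943069219113250955653632720619200 + 12392530257680852677663314776984056800 + 12182487371957448394991055204492801600 + 11979445915758157588407870951084588240 + 11783061556483433693515938640411070400 + 11593012176540152504910842855888311200 + 11408996110245864369912258048651988800 + 11230730546023272739132379016641801475 + 11057950076084453158530342416385773760 + 10890405377961961444007155410076898400 + 10727862014111782914992123239777243200 + 10570099337433668460359886133309930800 + 10416909491963615294267713870508337600 + 10268096499221277932921032243786789920 + 10123475421767457116964397986832046400 + 9982871596465131323673225792570490200 + 9846119930760129524718798041987332800 + 9713064256020127774384760230609125600 + 9583556732606526070726296760867670592 + 9457457301914334938216740224540464400 + 9334633181110252666291847494351627200 + 9214958396737044298775285346988144800 + 9098313353740372851955345026140193600 + 8984584436818618191305903213313441180 + 8873663641302338954376200704507102400 + 8765448231042554332981368988598479200 + 8659840421029993437403280205603316800 + 8556747082684398277434193536488991600 + 8456079469946934768287908906647944640 + 8357752964482435526796189035640410400 + 8261686838453901785108876517989371200 + 8167804033471471083005366557557673800 + 8076030954443701744994070304101969600 = 3645196481713595484337076792241271893701, so H_89 = 3645196481713595484337076792241271893701/718766754945489455304472257065075294400 (already in lowest terms) ≈ 5.07146. (The PNT-adjacent estimate ln(89) + γ ≈ 5.06585 matches within O(1/n).)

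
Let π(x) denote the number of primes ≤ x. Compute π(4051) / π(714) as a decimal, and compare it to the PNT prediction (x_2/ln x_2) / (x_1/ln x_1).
π(4051)/π(714) = 559/127 ≈ 4.4016;  PNT prediction ≈ 4.4881.

π(714) = 127 and π(4051) = 559, so π(4051)/π(714) ≈ 4.4016. The PNT-predicted ratio is (4051/ln(4051)) / (714/ln(714)) ≈ 4.4881. The two agree to within a few percent, as expected.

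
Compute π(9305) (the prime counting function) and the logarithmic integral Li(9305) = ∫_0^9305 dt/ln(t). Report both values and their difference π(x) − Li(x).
π(9305) = 1151;  Li(9305) ≈ 1170.39;  π(x) − Li(x) ≈ -19.39.

Direct count of primes ≤ 9305 gives π(9305) = 1151. Numerical evaluation of the logarithmic integral gives Li(9305) ≈ 1170.39. The difference π(x) − Li(x) ≈ -19.39 is typically negative for small/moderate x (Li(x) overestimates), though Littlewood's theorem shows this sign changes infinitely often.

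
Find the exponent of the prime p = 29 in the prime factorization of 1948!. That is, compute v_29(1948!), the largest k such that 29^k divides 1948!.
v_29(1948!) = 69

Legendre's formula: v_p(n!) = Σ_{k ≥ 1} ⌊n / p^k⌋. For p = 29, n = 1948, the terms are:
  ⌊1948/29^1⌋ = ⌊1948/29⌋ = 67
  ⌊1948/29^2⌋ = ⌊1948/841⌋ = 2
(the next term ⌊1948/29^3⌋ = 0, terminating the sum). Summing: v_29(1948!) = 67 + 2 = 69.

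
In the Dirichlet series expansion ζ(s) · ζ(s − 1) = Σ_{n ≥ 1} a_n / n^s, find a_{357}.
σ(357) = 576

In the product (Σ m^0/m^s)(Σ k / k^s) = Σ (Σ_{d | n} d) / n^s, the coefficient of 1/n^s is σ(n) = Σ_{d | n} d. For n = 357, divisors are [1, 3, 7, 17, 21, 51, 119, 357]; summing: σ(357) = 576.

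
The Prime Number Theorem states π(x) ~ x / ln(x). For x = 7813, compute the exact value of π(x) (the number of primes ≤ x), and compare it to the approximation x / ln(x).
π(7813) = 987;  x/ln(x) ≈ 871.64;  relative error ≈ 11.69%.

Directly count primes up to 7813: π(7813) = 987. The PNT approximation gives 7813/ln(7813) ≈ 7813/8.96354 ≈ 871.64. Relative error (π(x) − x/ln(x)) / π(x) ≈ 11.69%; the approximation is known to undercount slightly (Li(x) is a better estimate).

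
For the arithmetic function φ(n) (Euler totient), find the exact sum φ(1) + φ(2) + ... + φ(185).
Σ_{n ≤ 185} φ(n) = 10484

Compute φ(n) for each 1 ≤ n ≤ 185: φ(1) = 1, φ(2) = 1, φ(3) = 2, φ(4) = 2, φ(5) = 4, φ(6) = 2, φ(7) = 6, φ(8) = 4, φ(9) = 6, φ(10) = 4, φ(11) = 10, φ(12) = 4, φ(13) = 12, φ(14) = 6, φ(15) = 8, φ(16) = 8, φ(17) = 16, φ(18) = 6, φ(19) = 18, φ(20) = 8, φ(21) = 12, φ(22) = 10, φ(23) = 22, φ(24) = 8, φ(25) = 20, φ(26) = 12, φ(27) = 18, φ(28) = 12, φ(29) = 28, φ(30) = 8, φ(31) = 30, φ(32) = 16, φ(33) = 20, φ(34) = 16, φ(35) = 24, φ(36) = 12, φ(37) = 36, φ(38) = 18, φ(39) = 24, φ(40) = 16, φ(41) = 40, φ(42) = 12, φ(43) = 42, φ(44) = 20, φ(45) = 24, φ(46) = 22, φ(47) = 46, φ(48) = 16, φ(49) = 42, φ(50) = 20, φ(51) = 32, φ(52) = 24, φ(53) = 52, φ(54) = 18, φ(55) = 40, φ(56) = 24, φ(57) = 36, φ(58) = 28, φ(59) = 58, φ(60) = 16, φ(61) = 60, φ(62) = 30, φ(63) = 36, φ(64) = 32, φ(65) = 48, φ(66) = 20, φ(67) = 66, φ(68) = 32, φ(69) = 44, φ(70) = 24, φ(71) = 70, φ(72) = 24, φ(73) = 72, φ(74) = 36, φ(75) = 40, φ(76) = 36, φ(77) = 60, φ(78) = 24, φ(79) = 78, φ(80) = 32, φ(81) = 54, φ(82) = 40, φ(83) = 82, φ(84) = 24, φ(85) = 64, φ(86) = 42, φ(87) = 56, φ(88) = 40, φ(89) = 88, φ(90) = 24, φ(91) = 72, φ(92) = 44, φ(93) = 60, φ(94) = 46, φ(95) = 72, φ(96) = 32, φ(97) = 96, φ(98) = 42, φ(99) = 60, φ(100) = 40, φ(101) = 100, φ(102) = 32, φ(103) = 102, φ(104) = 48, φ(105) = 48, φ(106) = 52, φ(107) = 106, φ(108) = 36, φ(109) = 108, φ(110) = 40, φ(111) = 72, φ(112) = 48, φ(113) = 112, φ(114) = 36, φ(115) = 88, φ(116) = 56, φ(117) = 72, φ(118) = 58, φ(119) = 96, φ(120) = 32, φ(121) = 110, φ(122) = 60, φ(123) = 80, φ(124) = 60, φ(125) = 100, φ(126) = 36, φ(127) = 126, φ(128) = 64, φ(129) = 84, φ(130) = 48, φ(131) = 130, φ(132) = 40, φ(133) = 108, φ(134) = 66, φ(135) = 72, φ(136) = 64, φ(137) = 136, φ(138) = 44, φ(139) = 138, φ(140) = 48, φ(141) = 92, φ(142) = 70, φ(143) = 120, φ(144) = 48, φ(145) = 112, φ(146) = 72, φ(147) = 84, φ(148) = 72, φ(149) = 148, φ(150) = 40, φ(151) = 150, φ(152) = 72, φ(153) = 96, φ(154) = 60, φ(155) = 120, φ(156) = 48, φ(157) = 156, φ(158) = 78, φ(159) = 104, φ(160) = 64, φ(161) = 132, φ(162) = 54, φ(163) = 162, φ(164) = 80, φ(165) = 80, φ(166) = 82, φ(167) = 166, φ(168) = 48, φ(169) = 156, φ(170) = 64, φ(171) = 108, φ(172) = 84, φ(173) = 172, φ(174) = 56, φ(175) = 120, φ(176) = 80, φ(177) = 116, φ(178) = 88, φ(179) = 178, φ(180) = 48, φ(181) = 180, φ(182) = 72, φ(183) = 120, φ(184) = 88, φ(185) = 144. Summing all 185 values: 10484. (Average order: Σ_{n ≤ x} φ(n) ~ (3/π²) x². For x = 185, (3/π²)·185² ≈ 10403.15.)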